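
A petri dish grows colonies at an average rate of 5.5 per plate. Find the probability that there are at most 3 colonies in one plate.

0.2017

With mean μ = 5.5 per plate,
P(N ≤ 3) = Σ_{j=0}^{3} e^(−μ) μ^j/j! ≈ 0.2017.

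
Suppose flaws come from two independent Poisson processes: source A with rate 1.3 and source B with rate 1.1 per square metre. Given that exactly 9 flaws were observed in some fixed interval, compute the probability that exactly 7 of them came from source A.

0.1035

Given the total, each event is independently from source A with probability p = λ_A/(λ_A+λ_B) = 1.3/2.4 ≈ 0.5417.
So K ~ Binomial(9, 1.3/2.4): P(K = 7) = C(9,7) · (1.3/2.4)^7 · (1.1/2.4)^2 ≈ 0.1035.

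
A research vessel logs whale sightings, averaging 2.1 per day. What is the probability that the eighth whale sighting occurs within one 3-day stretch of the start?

0.2983

Over the interval, μ = 2.1 × 3 = 6.3 (a 3-day stretch = 3 days).
The eighth arrival falls in the interval iff at least 8 events occur there: P(S_8 ≤ t) = P(N ≥ 8) = 1 − P(N ≤ 7) ≈ 0.2983.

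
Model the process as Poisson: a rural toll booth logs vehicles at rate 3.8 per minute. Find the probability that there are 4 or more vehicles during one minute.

With mean μ = 3.8 per minute,
P(N ≥ 4) = 1 − P(N ≤ 3) = 1 − Σ_{j=0}^{3} e^(−μ) μ^j/j! ≈ 0.5265.

0.5265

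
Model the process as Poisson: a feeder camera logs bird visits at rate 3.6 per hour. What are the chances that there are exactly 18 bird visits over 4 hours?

Over the interval, μ = 3.6 × 4 = 14.4 (4 hours).
P(N = 18) = e^(−μ) μ^18/18! = e^(−14.4) · 14.4^18/6402373705728000 ≈ 0.0617.

0.0617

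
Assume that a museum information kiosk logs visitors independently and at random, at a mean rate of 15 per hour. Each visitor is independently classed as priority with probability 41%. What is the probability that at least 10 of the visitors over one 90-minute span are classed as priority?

0.4422

Thinning: the visitors that are classed as priority themselves form a Poisson process with rate 0.41 × 15 = 6.15 per hour.
Over the interval, μ = 6.15 × 1.5 = 9.225 (a 90-minute span = 1.5 hours).
P(N ≥ 10) = 1 − P(N ≤ 9) ≈ 0.4422.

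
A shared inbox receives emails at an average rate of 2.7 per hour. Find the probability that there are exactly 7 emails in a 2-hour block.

0.1200

Over the interval, μ = 2.7 × 2 = 5.4 (a 2-hour block = 2 hours).
P(N = 7) = e^(−μ) μ^7/7! = e^(−5.4) · 5.4^7/5040 ≈ 0.1200.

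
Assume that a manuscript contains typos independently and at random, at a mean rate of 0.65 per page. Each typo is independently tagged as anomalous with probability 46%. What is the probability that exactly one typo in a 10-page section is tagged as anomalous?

0.1504

Thinning: the typos that are tagged as anomalous themselves form a Poisson process with rate 0.46 × 0.65 = 0.299 per page.
Over the interval, μ = 0.299 × 10 = 2.99 (a 10-page section = 10 pages).
P(N = 1) = e^(−2.99) · 2.99^1/1! ≈ 0.1504.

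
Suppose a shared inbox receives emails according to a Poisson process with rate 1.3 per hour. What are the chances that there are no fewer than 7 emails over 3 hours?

Over the interval, μ = 1.3 × 3 = 3.9 (3 hours).
P(N ≥ 7) = 1 − P(N ≤ 6) = 1 − Σ_{j=0}^{6} e^(−μ) μ^j/j! ≈ 0.1005.

0.1005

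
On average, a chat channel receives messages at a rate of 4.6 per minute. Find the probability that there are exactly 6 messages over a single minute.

0.1323

With mean μ = 4.6 per minute,
P(N = 6) = e^(−μ) μ^6/6! = e^(−4.6) · 4.6^6/720 ≈ 0.1323.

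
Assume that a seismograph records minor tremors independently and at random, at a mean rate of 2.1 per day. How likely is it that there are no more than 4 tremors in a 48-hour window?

0.5898

Over the interval, μ = 2.1 × 2 = 4.2 (a 48-hour window = 2 days).
P(N ≤ 4) = Σ_{j=0}^{4} e^(−μ) μ^j/j! ≈ 0.5898.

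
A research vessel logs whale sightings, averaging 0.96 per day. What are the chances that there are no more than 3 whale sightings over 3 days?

0.6741

Over the interval, μ = 0.96 × 3 = 2.88 (3 days).
P(N ≤ 3) = Σ_{j=0}^{3} e^(−μ) μ^j/j! ≈ 0.6741.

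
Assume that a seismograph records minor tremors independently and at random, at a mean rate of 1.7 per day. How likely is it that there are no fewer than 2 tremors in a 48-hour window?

Over the interval, μ = 1.7 × 2 = 3.4 (a 48-hour window = 2 days).
P(N ≥ 2) = 1 − P(N ≤ 1) = 1 − Σ_{j=0}^{1} e^(−μ) μ^j/j! ≈ 0.8532.

0.8532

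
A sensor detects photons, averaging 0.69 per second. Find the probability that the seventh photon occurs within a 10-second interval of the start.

Over the interval, μ = 0.69 × 10 = 6.9 (a 10-second interval = 10 seconds).
The seventh arrival falls in the interval iff at least 7 events occur there: P(S_7 ≤ t) = P(N ≥ 7) = 1 − P(N ≤ 6) ≈ 0.5353.

0.5353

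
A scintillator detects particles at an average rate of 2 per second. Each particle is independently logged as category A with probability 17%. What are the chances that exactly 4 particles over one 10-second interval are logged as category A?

Thinning: the particles that are logged as category A themselves form a Poisson process with rate 0.17 × 2 = 0.34 per second.
Over the interval, μ = 0.34 × 10 = 3.4 (a 10-second interval = 10 seconds).
P(N = 4) = e^(−3.4) · 3.4^4/4! ≈ 0.1858.

0.1858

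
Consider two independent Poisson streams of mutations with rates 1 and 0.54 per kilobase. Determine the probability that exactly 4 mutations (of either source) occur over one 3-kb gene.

0.1870

Independent Poisson processes superpose: combined rate λ = 1 + 0.54 = 1.54 per kilobase.
Over the interval, μ = 1.54 × 3 = 4.62 (a 3-kb gene = 3 kilobases).
P(N = 4) = e^(−4.62) · 4.62^4/4! ≈ 0.1870.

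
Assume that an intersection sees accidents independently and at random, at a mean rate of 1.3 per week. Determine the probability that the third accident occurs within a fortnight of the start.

0.4816

Over the interval, μ = 1.3 × 2 = 2.6 (a fortnight = 2 weeks).
The third arrival falls in the interval iff at least 3 events occur there: P(S_3 ≤ t) = P(N ≥ 3) = 1 − P(N ≤ 2) ≈ 0.4816.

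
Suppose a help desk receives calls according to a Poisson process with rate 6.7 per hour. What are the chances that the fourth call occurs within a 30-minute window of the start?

0.4307

Over the interval, μ = 6.7 × 0.5 = 3.35 (a 30-minute window = 0.5 hours).
The fourth arrival falls in the interval iff at least 4 events occur there: P(S_4 ≤ t) = P(N ≥ 4) = 1 − P(N ≤ 3) ≈ 0.4307.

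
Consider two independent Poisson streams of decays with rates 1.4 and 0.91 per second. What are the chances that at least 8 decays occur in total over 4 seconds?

Independent Poisson processes superpose: combined rate λ = 1.4 + 0.91 = 2.31 per second.
Over the interval, μ = 2.31 × 4 = 9.24 (4 seconds).
P(N ≥ 8) = 1 − P(N ≤ 7) ≈ 0.7035.

0.7035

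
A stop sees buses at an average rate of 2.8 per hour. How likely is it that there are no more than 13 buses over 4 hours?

Over the interval, μ = 2.8 × 4 = 11.2 (4 hours).
P(N ≤ 13) = Σ_{j=0}^{13} e^(−μ) μ^j/j! ≈ 0.7624.

0.7624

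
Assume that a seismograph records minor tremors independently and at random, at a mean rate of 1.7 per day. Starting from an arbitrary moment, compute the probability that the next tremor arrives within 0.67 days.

Inter-arrival times are exponential with rate λ = 1.7 per day.
P(T ≤ 0.67) = 1 − e^(−λt) = 1 − e^(−1.7 × 0.67) = 1 − e^(−1.139) ≈ 0.6799.

0.6799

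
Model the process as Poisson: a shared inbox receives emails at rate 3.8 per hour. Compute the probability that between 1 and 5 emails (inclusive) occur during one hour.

With mean μ = 3.8 per hour,
P(1 ≤ N ≤ 5) = Σ_{j=1}^{5} e^(−3.8) · 3.8^j/j! ≈ 0.7932.

0.7932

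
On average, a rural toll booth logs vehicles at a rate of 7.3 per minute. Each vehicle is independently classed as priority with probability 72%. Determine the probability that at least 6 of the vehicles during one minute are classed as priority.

0.4289

Thinning: the vehicles that are classed as priority themselves form a Poisson process with rate 0.72 × 7.3 = 5.256 per minute.
So μ = 5.256.
P(N ≥ 6) = 1 − P(N ≤ 5) ≈ 0.4289.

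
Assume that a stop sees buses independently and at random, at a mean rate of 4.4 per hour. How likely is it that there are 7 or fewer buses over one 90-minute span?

Over the interval, μ = 4.4 × 1.5 = 6.6 (a 90-minute span = 1.5 hours).
P(N ≤ 7) = Σ_{j=0}^{7} e^(−μ) μ^j/j! ≈ 0.6581.

0.6581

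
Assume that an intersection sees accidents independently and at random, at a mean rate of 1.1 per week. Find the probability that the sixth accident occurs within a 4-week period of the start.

0.2801

Over the interval, μ = 1.1 × 4 = 4.4 (a 4-week period = 4 weeks).
The sixth arrival falls in the interval iff at least 6 events occur there: P(S_6 ≤ t) = P(N ≥ 6) = 1 − P(N ≤ 5) ≈ 0.2801.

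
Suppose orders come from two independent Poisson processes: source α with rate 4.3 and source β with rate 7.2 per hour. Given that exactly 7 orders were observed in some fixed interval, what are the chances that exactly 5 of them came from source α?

Given the total, each event is independently from source α with probability p = λ_α/(λ_α+λ_β) = 4.3/11.5 ≈ 0.3739.
So K ~ Binomial(7, 4.3/11.5): P(K = 5) = C(7,5) · (4.3/11.5)^5 · (7.2/11.5)^2 ≈ 0.0602.

0.0602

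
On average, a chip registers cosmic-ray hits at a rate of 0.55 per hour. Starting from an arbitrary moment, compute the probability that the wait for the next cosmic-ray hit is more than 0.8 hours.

The wait for the next event is exponential with rate λ = 0.55 per hour.
P(T > 0.8) = e^(−λt) = e^(−0.55 × 0.8) = e^(−0.44) ≈ 0.6440.

0.6440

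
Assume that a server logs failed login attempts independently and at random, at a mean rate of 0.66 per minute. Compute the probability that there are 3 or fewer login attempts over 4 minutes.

Over the interval, μ = 0.66 × 4 = 2.64 (4 minutes).
P(N ≤ 3) = Σ_{j=0}^{3} e^(−μ) μ^j/j! ≈ 0.7273.

0.7273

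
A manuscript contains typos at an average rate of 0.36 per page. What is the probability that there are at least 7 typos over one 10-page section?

0.0733

Over the interval, μ = 0.36 × 10 = 3.6 (a 10-page section = 10 pages).
P(N ≥ 7) = 1 − P(N ≤ 6) = 1 − Σ_{j=0}^{6} e^(−μ) μ^j/j! ≈ 0.0733.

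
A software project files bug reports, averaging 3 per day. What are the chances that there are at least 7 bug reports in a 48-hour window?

Over the interval, μ = 3 × 2 = 6 (a 48-hour window = 2 days).
P(N ≥ 7) = 1 − P(N ≤ 6) = 1 − Σ_{j=0}^{6} e^(−μ) μ^j/j! ≈ 0.3937.

0.3937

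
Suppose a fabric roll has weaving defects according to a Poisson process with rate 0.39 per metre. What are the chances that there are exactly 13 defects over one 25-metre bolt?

0.0674

Over the interval, μ = 0.39 × 25 = 9.75 (a 25-metre bolt = 25 metres).
P(N = 13) = e^(−μ) μ^13/13! = e^(−9.75) · 9.75^13/6227020800 ≈ 0.0674.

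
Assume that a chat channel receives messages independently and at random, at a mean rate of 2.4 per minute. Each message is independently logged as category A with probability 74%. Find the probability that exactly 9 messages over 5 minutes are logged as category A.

0.1316

Thinning: the messages that are logged as category A themselves form a Poisson process with rate 0.74 × 2.4 = 1.776 per minute.
Over the interval, μ = 1.776 × 5 = 8.88 (5 minutes).
P(N = 9) = e^(−8.88) · 8.88^9/9! ≈ 0.1316.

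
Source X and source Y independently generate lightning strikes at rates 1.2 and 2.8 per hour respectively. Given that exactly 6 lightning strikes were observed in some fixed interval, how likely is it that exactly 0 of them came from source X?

0.1176

Given the total, each event is independently from source X with probability p = λ_X/(λ_X+λ_Y) = 1.2/4 = 0.3000.
So K ~ Binomial(6, 1.2/4): P(K = 0) = C(6,0) · (1.2/4)^0 · (2.8/4)^6 ≈ 0.1176.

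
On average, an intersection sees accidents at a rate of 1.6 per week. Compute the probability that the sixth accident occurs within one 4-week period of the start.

0.6163

Over the interval, μ = 1.6 × 4 = 6.4 (a 4-week period = 4 weeks).
The sixth arrival falls in the interval iff at least 6 events occur there: P(S_6 ≤ t) = P(N ≥ 6) = 1 − P(N ≤ 5) ≈ 0.6163.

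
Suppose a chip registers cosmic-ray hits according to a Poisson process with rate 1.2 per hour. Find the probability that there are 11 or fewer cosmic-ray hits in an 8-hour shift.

Over the interval, μ = 1.2 × 8 = 9.6 (an 8-hour shift = 8 hours).
P(N ≤ 11) = Σ_{j=0}^{11} e^(−μ) μ^j/j! ≈ 0.7412.

0.7412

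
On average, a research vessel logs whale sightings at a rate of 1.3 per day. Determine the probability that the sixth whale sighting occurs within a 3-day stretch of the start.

Over the interval, μ = 1.3 × 3 = 3.9 (a 3-day stretch = 3 days).
The sixth arrival falls in the interval iff at least 6 events occur there: P(S_6 ≤ t) = P(N ≥ 6) = 1 − P(N ≤ 5) ≈ 0.1994.

0.1994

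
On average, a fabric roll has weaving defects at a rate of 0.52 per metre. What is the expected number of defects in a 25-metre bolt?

E[N] = λt = 0.52 × 25 = 13 (a 25-metre bolt = 25 metres).

13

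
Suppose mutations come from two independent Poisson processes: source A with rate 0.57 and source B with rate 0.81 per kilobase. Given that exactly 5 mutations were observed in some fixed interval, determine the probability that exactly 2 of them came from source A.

0.3450

Given the total, each event is independently from source A with probability p = λ_A/(λ_A+λ_B) = 0.57/1.38 ≈ 0.4130.
So K ~ Binomial(5, 0.57/1.38): P(K = 2) = C(5,2) · (0.57/1.38)^2 · (0.81/1.38)^3 ≈ 0.3450.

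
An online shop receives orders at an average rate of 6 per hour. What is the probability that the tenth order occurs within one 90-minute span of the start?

Over the interval, μ = 6 × 1.5 = 9 (a 90-minute span = 1.5 hours).
The tenth arrival falls in the interval iff at least 10 events occur there: P(S_10 ≤ t) = P(N ≥ 10) = 1 − P(N ≤ 9) ≈ 0.4126.

0.4126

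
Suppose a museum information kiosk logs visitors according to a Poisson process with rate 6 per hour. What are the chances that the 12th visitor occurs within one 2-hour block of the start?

Over the interval, μ = 6 × 2 = 12 (a 2-hour block = 2 hours).
The 12th arrival falls in the interval iff at least 12 events occur there: P(S_12 ≤ t) = P(N ≥ 12) = 1 − P(N ≤ 11) ≈ 0.5384.

0.5384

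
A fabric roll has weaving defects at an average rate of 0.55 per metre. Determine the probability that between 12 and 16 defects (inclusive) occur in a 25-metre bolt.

Over the interval, μ = 0.55 × 25 = 13.75 (a 25-metre bolt = 25 metres).
P(12 ≤ N ≤ 16) = Σ_{j=12}^{16} e^(−13.75) · 13.75^j/j! ≈ 0.4955.

0.4955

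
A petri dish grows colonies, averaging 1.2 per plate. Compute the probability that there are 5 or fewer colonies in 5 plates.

0.4457

Over the interval, μ = 1.2 × 5 = 6 (5 plates).
P(N ≤ 5) = Σ_{j=0}^{5} e^(−μ) μ^j/j! ≈ 0.4457.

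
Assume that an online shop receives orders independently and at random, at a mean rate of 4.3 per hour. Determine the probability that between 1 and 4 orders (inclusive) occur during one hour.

0.5569

With mean μ = 4.3 per hour,
P(1 ≤ N ≤ 4) = Σ_{j=1}^{4} e^(−4.3) · 4.3^j/j! ≈ 0.5569.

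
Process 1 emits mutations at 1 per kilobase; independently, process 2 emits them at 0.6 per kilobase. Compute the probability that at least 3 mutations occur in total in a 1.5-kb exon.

Independent Poisson processes superpose: combined rate λ = 1 + 0.6 = 1.6 per kilobase.
Over the interval, μ = 1.6 × 1.5 = 2.4 (a 1.5-kb exon = 1.5 kilobases).
P(N ≥ 3) = 1 − P(N ≤ 2) ≈ 0.4303.

0.4303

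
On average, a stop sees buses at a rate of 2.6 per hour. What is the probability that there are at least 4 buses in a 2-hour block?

0.7619

Over the interval, μ = 2.6 × 2 = 5.2 (a 2-hour block = 2 hours).
P(N ≥ 4) = 1 − P(N ≤ 3) = 1 − Σ_{j=0}^{3} e^(−μ) μ^j/j! ≈ 0.7619.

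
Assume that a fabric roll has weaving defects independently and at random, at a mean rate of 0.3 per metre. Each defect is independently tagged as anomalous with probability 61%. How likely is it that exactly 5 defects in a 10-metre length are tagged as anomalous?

0.0274

Thinning: the defects that are tagged as anomalous themselves form a Poisson process with rate 0.61 × 0.3 = 0.183 per metre.
Over the interval, μ = 0.183 × 10 = 1.83 (a 10-metre length = 10 metres).
P(N = 5) = e^(−1.83) · 1.83^5/5! ≈ 0.0274.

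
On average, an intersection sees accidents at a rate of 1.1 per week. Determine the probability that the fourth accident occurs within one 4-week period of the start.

Over the interval, μ = 1.1 × 4 = 4.4 (a 4-week period = 4 weeks).
The fourth arrival falls in the interval iff at least 4 events occur there: P(S_4 ≤ t) = P(N ≥ 4) = 1 − P(N ≤ 3) ≈ 0.6406.

0.6406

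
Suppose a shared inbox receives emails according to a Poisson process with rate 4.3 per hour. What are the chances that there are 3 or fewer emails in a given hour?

With mean μ = 4.3 per hour,
P(N ≤ 3) = Σ_{j=0}^{3} e^(−μ) μ^j/j! ≈ 0.3772.

0.3772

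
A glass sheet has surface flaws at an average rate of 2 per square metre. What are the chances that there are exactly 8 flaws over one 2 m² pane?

0.0298

Over the interval, μ = 2 × 2 = 4 (a 2 m² pane = 2 square metres).
P(N = 8) = e^(−μ) μ^8/8! = e^(−4) · 4^8/40320 ≈ 0.0298.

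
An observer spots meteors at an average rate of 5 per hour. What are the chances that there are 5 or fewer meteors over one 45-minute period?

0.8229

Over the interval, μ = 5 × 0.75 = 3.75 (a 45-minute period = 0.75 hours).
P(N ≤ 5) = Σ_{j=0}^{5} e^(−μ) μ^j/j! ≈ 0.8229.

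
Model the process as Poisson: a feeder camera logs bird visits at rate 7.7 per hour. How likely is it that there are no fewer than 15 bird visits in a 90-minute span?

Over the interval, μ = 7.7 × 1.5 = 11.55 (a 90-minute span = 1.5 hours).
P(N ≥ 15) = 1 − P(N ≤ 14) = 1 − Σ_{j=0}^{14} e^(−μ) μ^j/j! ≈ 0.1889.

0.1889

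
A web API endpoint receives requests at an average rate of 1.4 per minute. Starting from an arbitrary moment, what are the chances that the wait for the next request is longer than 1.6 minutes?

The wait for the next event is exponential with rate λ = 1.4 per minute.
P(T > 1.6) = e^(−λt) = e^(−1.4 × 1.6) = e^(−2.24) ≈ 0.1065.

0.1065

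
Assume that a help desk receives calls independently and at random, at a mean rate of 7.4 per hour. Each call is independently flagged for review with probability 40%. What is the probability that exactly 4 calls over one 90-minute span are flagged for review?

0.1910

Thinning: the calls that are flagged for review themselves form a Poisson process with rate 0.4 × 7.4 = 2.96 per hour.
Over the interval, μ = 2.96 × 1.5 = 4.44 (a 90-minute span = 1.5 hours).
P(N = 4) = e^(−4.44) · 4.44^4/4! ≈ 0.1910.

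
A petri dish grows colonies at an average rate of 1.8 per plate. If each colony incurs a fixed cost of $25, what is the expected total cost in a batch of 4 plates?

$180

E[N] = 1.8 × 4 = 7.2 (a batch of 4 plates = 4 plates); E[cost] = 7.2 × $25 = $180.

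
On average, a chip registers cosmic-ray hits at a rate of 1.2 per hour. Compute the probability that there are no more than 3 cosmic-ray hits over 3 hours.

Over the interval, μ = 1.2 × 3 = 3.6 (3 hours).
P(N ≤ 3) = Σ_{j=0}^{3} e^(−μ) μ^j/j! ≈ 0.5152.

0.5152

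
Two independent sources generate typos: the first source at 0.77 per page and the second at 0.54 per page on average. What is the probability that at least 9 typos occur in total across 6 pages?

0.3879

Independent Poisson processes superpose: combined rate λ = 0.77 + 0.54 = 1.31 per page.
Over the interval, μ = 1.31 × 6 = 7.86 (6 pages).
P(N ≥ 9) = 1 − P(N ≤ 8) ≈ 0.3879.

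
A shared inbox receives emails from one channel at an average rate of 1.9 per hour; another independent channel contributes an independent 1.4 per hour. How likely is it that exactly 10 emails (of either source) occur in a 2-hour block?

0.0588

Independent Poisson processes superpose: combined rate λ = 1.9 + 1.4 = 3.3 per hour.
Over the interval, μ = 3.3 × 2 = 6.6 (a 2-hour block = 2 hours).
P(N = 10) = e^(−6.6) · 6.6^10/10! ≈ 0.0588.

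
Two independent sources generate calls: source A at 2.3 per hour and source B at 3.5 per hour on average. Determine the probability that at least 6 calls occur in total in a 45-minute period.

0.2717

Independent Poisson processes superpose: combined rate λ = 2.3 + 3.5 = 5.8 per hour.
Over the interval, μ = 5.8 × 0.75 = 4.35 (a 45-minute period = 0.75 hours).
P(N ≥ 6) = 1 − P(N ≤ 5) ≈ 0.2717.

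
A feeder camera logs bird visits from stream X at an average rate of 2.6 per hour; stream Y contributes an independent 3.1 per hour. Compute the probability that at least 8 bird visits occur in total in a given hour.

0.2159

Independent Poisson processes superpose: combined rate λ = 2.6 + 3.1 = 5.7 per hour.
So μ = 5.7.
P(N ≥ 8) = 1 − P(N ≤ 7) ≈ 0.2159.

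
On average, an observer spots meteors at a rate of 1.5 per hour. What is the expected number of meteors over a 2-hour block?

E[N] = λt = 1.5 × 2 = 3 (a 2-hour block = 2 hours).

3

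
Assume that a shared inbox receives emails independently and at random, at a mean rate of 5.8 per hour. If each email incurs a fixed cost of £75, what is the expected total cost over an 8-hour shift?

£3480

E[N] = 5.8 × 8 = 46.4 (an 8-hour shift = 8 hours); E[cost] = 46.4 × £75 = £3480.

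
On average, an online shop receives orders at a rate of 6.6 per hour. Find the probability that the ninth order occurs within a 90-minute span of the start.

0.6558

Over the interval, μ = 6.6 × 1.5 = 9.9 (a 90-minute span = 1.5 hours).
The ninth arrival falls in the interval iff at least 9 events occur there: P(S_9 ≤ t) = P(N ≥ 9) = 1 − P(N ≤ 8) ≈ 0.6558.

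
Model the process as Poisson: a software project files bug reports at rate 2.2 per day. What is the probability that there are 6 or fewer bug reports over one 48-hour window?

0.8436

Over the interval, μ = 2.2 × 2 = 4.4 (a 48-hour window = 2 days).
P(N ≤ 6) = Σ_{j=0}^{6} e^(−μ) μ^j/j! ≈ 0.8436.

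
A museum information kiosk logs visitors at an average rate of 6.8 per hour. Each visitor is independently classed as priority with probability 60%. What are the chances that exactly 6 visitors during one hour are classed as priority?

0.1083

Thinning: the visitors that are classed as priority themselves form a Poisson process with rate 0.6 × 6.8 = 4.08 per hour.
So μ = 4.08.
P(N = 6) = e^(−4.08) · 4.08^6/6! ≈ 0.1083.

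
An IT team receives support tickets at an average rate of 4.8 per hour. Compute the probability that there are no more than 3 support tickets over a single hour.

0.2942

With mean μ = 4.8 per hour,
P(N ≤ 3) = Σ_{j=0}^{3} e^(−μ) μ^j/j! ≈ 0.2942.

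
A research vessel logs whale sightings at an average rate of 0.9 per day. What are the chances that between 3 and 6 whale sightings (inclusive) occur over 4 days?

0.6240

Over the interval, μ = 0.9 × 4 = 3.6 (4 days).
P(3 ≤ N ≤ 6) = Σ_{j=3}^{6} e^(−3.6) · 3.6^j/j! ≈ 0.6240.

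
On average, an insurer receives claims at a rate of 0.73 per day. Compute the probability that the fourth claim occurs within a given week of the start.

0.7501

Over the interval, μ = 0.73 × 7 = 5.11 (a week = 7 days).
The fourth arrival falls in the interval iff at least 4 events occur there: P(S_4 ≤ t) = P(N ≥ 4) = 1 − P(N ≤ 3) ≈ 0.7501.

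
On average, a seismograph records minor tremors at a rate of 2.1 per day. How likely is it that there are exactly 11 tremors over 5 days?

Over the interval, μ = 2.1 × 5 = 10.5 (5 days).
P(N = 11) = e^(−μ) μ^11/11! = e^(−10.5) · 10.5^11/39916800 ≈ 0.1180.

0.1180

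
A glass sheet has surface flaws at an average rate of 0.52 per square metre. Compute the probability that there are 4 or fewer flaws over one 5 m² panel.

0.8774

Over the interval, μ = 0.52 × 5 = 2.6 (a 5 m² panel = 5 square metres).
P(N ≤ 4) = Σ_{j=0}^{4} e^(−μ) μ^j/j! ≈ 0.8774.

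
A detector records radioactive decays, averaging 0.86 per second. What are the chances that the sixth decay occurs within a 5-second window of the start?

Over the interval, μ = 0.86 × 5 = 4.3 (a 5-second window = 5 seconds).
The sixth arrival falls in the interval iff at least 6 events occur there: P(S_6 ≤ t) = P(N ≥ 6) = 1 − P(N ≤ 5) ≈ 0.2633.

0.2633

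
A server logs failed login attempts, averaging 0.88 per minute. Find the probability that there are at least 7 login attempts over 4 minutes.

Over the interval, μ = 0.88 × 4 = 3.52 (4 minutes).
P(N ≥ 7) = 1 − P(N ≤ 6) = 1 − Σ_{j=0}^{6} e^(−μ) μ^j/j! ≈ 0.0668.

0.0668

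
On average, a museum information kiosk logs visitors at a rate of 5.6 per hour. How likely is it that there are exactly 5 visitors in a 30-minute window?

Over the interval, μ = 5.6 × 0.5 = 2.8 (a 30-minute window = 0.5 hours).
P(N = 5) = e^(−μ) μ^5/5! = e^(−2.8) · 2.8^5/120 ≈ 0.0872.

0.0872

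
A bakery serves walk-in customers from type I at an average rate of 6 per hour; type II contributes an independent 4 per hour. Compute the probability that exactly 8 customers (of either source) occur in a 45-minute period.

0.1373

Independent Poisson processes superpose: combined rate λ = 6 + 4 = 10 per hour.
Over the interval, μ = 10 × 0.75 = 7.5 (a 45-minute period = 0.75 hours).
P(N = 8) = e^(−7.5) · 7.5^8/8! ≈ 0.1373.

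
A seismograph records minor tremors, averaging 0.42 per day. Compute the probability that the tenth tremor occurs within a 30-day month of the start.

0.8061

Over the interval, μ = 0.42 × 30 = 12.6 (a 30-day month = 30 days).
The tenth arrival falls in the interval iff at least 10 events occur there: P(S_10 ≤ t) = P(N ≥ 10) = 1 − P(N ≤ 9) ≈ 0.8061.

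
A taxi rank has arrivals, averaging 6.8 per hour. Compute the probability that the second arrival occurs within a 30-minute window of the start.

Over the interval, μ = 6.8 × 0.5 = 3.4 (a 30-minute window = 0.5 hours).
The second arrival falls in the interval iff at least 2 events occur there: P(S_2 ≤ t) = P(N ≥ 2) = 1 − P(N ≤ 1) ≈ 0.8532.

0.8532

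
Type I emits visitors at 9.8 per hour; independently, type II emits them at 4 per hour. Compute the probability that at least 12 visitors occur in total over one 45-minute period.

Independent Poisson processes superpose: combined rate λ = 9.8 + 4 = 13.8 per hour.
Over the interval, μ = 13.8 × 0.75 = 10.35 (a 45-minute period = 0.75 hours).
P(N ≥ 12) = 1 − P(N ≤ 11) ≈ 0.3436.

0.3436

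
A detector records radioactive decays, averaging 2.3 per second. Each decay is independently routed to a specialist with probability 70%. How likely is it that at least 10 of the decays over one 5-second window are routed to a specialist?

Thinning: the decays that are routed to a specialist themselves form a Poisson process with rate 0.7 × 2.3 = 1.61 per second.
Over the interval, μ = 1.61 × 5 = 8.05 (a 5-second window = 5 seconds).
P(N ≥ 10) = 1 − P(N ≤ 9) ≈ 0.2896.

0.2896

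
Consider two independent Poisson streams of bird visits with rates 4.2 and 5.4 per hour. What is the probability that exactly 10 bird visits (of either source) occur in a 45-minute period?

Independent Poisson processes superpose: combined rate λ = 4.2 + 5.4 = 9.6 per hour.
Over the interval, μ = 9.6 × 0.75 = 7.2 (a 45-minute period = 0.75 hours).
P(N = 10) = e^(−7.2) · 7.2^10/10! ≈ 0.0770.

0.0770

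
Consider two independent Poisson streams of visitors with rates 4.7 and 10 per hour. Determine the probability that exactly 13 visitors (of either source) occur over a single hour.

0.0992

Independent Poisson processes superpose: combined rate λ = 4.7 + 10 = 14.7 per hour.
So μ = 14.7.
P(N = 13) = e^(−14.7) · 14.7^13/13! ≈ 0.0992.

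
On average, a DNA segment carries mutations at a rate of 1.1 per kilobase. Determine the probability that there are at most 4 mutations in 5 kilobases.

0.3575

Over the interval, μ = 1.1 × 5 = 5.5 (5 kilobases).
P(N ≤ 4) = Σ_{j=0}^{4} e^(−μ) μ^j/j! ≈ 0.3575.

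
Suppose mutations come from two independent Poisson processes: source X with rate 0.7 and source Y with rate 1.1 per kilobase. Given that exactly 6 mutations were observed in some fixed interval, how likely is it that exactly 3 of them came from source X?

Given the total, each event is independently from source X with probability p = λ_X/(λ_X+λ_Y) = 0.7/1.8 ≈ 0.3889.
So K ~ Binomial(6, 0.7/1.8): P(K = 3) = C(6,3) · (0.7/1.8)^3 · (1.1/1.8)^3 ≈ 0.2685.

0.2685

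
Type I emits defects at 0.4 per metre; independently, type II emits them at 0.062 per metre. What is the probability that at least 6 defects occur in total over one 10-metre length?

0.3177

Independent Poisson processes superpose: combined rate λ = 0.4 + 0.062 = 0.462 per metre.
Over the interval, μ = 0.462 × 10 = 4.62 (a 10-metre length = 10 metres).
P(N ≥ 6) = 1 − P(N ≤ 5) ≈ 0.3177.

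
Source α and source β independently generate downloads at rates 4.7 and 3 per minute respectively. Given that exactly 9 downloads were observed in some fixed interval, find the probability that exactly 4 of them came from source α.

Given the total, each event is independently from source α with probability p = λ_α/(λ_α+λ_β) = 4.7/7.7 ≈ 0.6104.
So K ~ Binomial(9, 4.7/7.7): P(K = 4) = C(9,4) · (4.7/7.7)^4 · (3/7.7)^5 ≈ 0.1570.

0.1570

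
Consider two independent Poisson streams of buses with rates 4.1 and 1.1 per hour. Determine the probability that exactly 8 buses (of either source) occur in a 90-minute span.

0.1392

Independent Poisson processes superpose: combined rate λ = 4.1 + 1.1 = 5.2 per hour.
Over the interval, μ = 5.2 × 1.5 = 7.8 (a 90-minute span = 1.5 hours).
P(N = 8) = e^(−7.8) · 7.8^8/8! ≈ 0.1392.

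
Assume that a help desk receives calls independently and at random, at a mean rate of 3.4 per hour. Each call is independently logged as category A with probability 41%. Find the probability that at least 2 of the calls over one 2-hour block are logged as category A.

0.7669

Thinning: the calls that are logged as category A themselves form a Poisson process with rate 0.41 × 3.4 = 1.394 per hour.
Over the interval, μ = 1.394 × 2 = 2.788 (a 2-hour block = 2 hours).
P(N ≥ 2) = 1 − P(N ≤ 1) ≈ 0.7669.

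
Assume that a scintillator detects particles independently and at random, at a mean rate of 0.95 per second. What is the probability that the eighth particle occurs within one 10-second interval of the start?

Over the interval, μ = 0.95 × 10 = 9.5 (a 10-second interval = 10 seconds).
The eighth arrival falls in the interval iff at least 8 events occur there: P(S_8 ≤ t) = P(N ≥ 8) = 1 − P(N ≤ 7) ≈ 0.7313.

0.7313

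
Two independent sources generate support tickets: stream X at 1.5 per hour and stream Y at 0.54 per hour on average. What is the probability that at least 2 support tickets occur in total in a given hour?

0.6047

Independent Poisson processes superpose: combined rate λ = 1.5 + 0.54 = 2.04 per hour.
So μ = 2.04.
P(N ≥ 2) = 1 − P(N ≤ 1) ≈ 0.6047.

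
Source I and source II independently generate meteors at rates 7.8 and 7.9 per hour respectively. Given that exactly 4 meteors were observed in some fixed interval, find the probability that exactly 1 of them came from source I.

0.2532

Given the total, each event is independently from source I with probability p = λ_I/(λ_I+λ_II) = 7.8/15.7 ≈ 0.4968.
So K ~ Binomial(4, 7.8/15.7): P(K = 1) = C(4,1) · (7.8/15.7)^1 · (7.9/15.7)^3 ≈ 0.2532.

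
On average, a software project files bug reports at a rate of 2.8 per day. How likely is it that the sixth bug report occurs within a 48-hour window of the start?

Over the interval, μ = 2.8 × 2 = 5.6 (a 48-hour window = 2 days).
The sixth arrival falls in the interval iff at least 6 events occur there: P(S_6 ≤ t) = P(N ≥ 6) = 1 − P(N ≤ 5) ≈ 0.4881.

0.4881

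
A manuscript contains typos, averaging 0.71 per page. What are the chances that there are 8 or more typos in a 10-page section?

Over the interval, μ = 0.71 × 10 = 7.1 (a 10-page section = 10 pages).
P(N ≥ 8) = 1 − P(N ≤ 7) = 1 − Σ_{j=0}^{7} e^(−μ) μ^j/j! ≈ 0.4162.

0.4162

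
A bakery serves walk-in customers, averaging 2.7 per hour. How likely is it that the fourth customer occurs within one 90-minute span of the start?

Over the interval, μ = 2.7 × 1.5 = 4.05 (a 90-minute span = 1.5 hours).
The fourth arrival falls in the interval iff at least 4 events occur there: P(S_4 ≤ t) = P(N ≥ 4) = 1 − P(N ≤ 3) ≈ 0.5762.

0.5762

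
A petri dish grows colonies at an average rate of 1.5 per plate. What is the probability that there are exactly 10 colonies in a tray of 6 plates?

0.1186

Over the interval, μ = 1.5 × 6 = 9 (a tray of 6 plates = 6 plates).
P(N = 10) = e^(−μ) μ^10/10! = e^(−9) · 9^10/3628800 ≈ 0.1186.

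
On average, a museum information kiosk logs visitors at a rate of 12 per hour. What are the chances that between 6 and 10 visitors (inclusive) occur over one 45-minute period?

Over the interval, μ = 12 × 0.75 = 9 (a 45-minute period = 0.75 hours).
P(6 ≤ N ≤ 10) = Σ_{j=6}^{10} e^(−9) · 9^j/j! ≈ 0.5903.

0.5903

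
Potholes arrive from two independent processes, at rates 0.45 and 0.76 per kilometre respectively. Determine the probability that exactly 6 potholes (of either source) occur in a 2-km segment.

0.0248

Independent Poisson processes superpose: combined rate λ = 0.45 + 0.76 = 1.21 per kilometre.
Over the interval, μ = 1.21 × 2 = 2.42 (a 2-km segment = 2 kilometres).
P(N = 6) = e^(−2.42) · 2.42^6/6! ≈ 0.0248.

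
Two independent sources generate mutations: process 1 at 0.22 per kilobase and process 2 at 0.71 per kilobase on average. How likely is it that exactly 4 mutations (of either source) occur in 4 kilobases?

Independent Poisson processes superpose: combined rate λ = 0.22 + 0.71 = 0.93 per kilobase.
Over the interval, μ = 0.93 × 4 = 3.72 (4 kilobases).
P(N = 4) = e^(−3.72) · 3.72^4/4! ≈ 0.1934.

0.1934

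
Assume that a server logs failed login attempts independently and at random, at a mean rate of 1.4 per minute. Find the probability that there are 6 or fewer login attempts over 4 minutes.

0.6703

Over the interval, μ = 1.4 × 4 = 5.6 (4 minutes).
P(N ≤ 6) = Σ_{j=0}^{6} e^(−μ) μ^j/j! ≈ 0.6703.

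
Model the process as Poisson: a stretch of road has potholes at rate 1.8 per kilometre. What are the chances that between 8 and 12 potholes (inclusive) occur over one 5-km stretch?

0.5519

Over the interval, μ = 1.8 × 5 = 9 (a 5-km stretch = 5 kilometres).
P(8 ≤ N ≤ 12) = Σ_{j=8}^{12} e^(−9) · 9^j/j! ≈ 0.5519.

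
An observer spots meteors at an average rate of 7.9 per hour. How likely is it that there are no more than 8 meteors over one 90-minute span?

Over the interval, μ = 7.9 × 1.5 = 11.85 (a 90-minute span = 1.5 hours).
P(N ≤ 8) = Σ_{j=0}^{8} e^(−μ) μ^j/j! ≈ 0.1651.

0.1651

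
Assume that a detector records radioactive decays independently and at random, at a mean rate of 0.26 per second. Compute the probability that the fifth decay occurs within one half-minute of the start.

Over the interval, μ = 0.26 × 30 = 7.8 (a half-minute = 30 seconds).
The fifth arrival falls in the interval iff at least 5 events occur there: P(S_5 ≤ t) = P(N ≥ 5) = 1 − P(N ≤ 4) ≈ 0.8883.

0.8883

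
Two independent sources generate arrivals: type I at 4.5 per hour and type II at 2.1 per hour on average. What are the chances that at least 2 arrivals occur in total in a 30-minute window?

0.8414

Independent Poisson processes superpose: combined rate λ = 4.5 + 2.1 = 6.6 per hour.
Over the interval, μ = 6.6 × 0.5 = 3.3 (a 30-minute window = 0.5 hours).
P(N ≥ 2) = 1 − P(N ≤ 1) ≈ 0.8414.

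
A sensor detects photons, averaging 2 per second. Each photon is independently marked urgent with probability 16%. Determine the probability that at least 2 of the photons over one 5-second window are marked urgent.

Thinning: the photons that are marked urgent themselves form a Poisson process with rate 0.16 × 2 = 0.32 per second.
Over the interval, μ = 0.32 × 5 = 1.6 (a 5-second window = 5 seconds).
P(N ≥ 2) = 1 − P(N ≤ 1) ≈ 0.4751.

0.4751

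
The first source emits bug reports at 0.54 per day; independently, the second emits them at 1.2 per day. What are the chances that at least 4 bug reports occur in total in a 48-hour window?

0.4590

Independent Poisson processes superpose: combined rate λ = 0.54 + 1.2 = 1.74 per day.
Over the interval, μ = 1.74 × 2 = 3.48 (a 48-hour window = 2 days).
P(N ≥ 4) = 1 − P(N ≤ 3) ≈ 0.4590.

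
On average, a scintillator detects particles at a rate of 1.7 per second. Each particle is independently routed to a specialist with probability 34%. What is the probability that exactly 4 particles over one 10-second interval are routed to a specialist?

0.1436

Thinning: the particles that are routed to a specialist themselves form a Poisson process with rate 0.34 × 1.7 = 0.578 per second.
Over the interval, μ = 0.578 × 10 = 5.78 (a 10-second interval = 10 seconds).
P(N = 4) = e^(−5.78) · 5.78^4/4! ≈ 0.1436.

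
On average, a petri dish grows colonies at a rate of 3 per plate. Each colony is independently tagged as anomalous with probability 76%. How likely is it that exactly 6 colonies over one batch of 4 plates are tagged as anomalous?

Thinning: the colonies that are tagged as anomalous themselves form a Poisson process with rate 0.76 × 3 = 2.28 per plate.
Over the interval, μ = 2.28 × 4 = 9.12 (a batch of 4 plates = 4 plates).
P(N = 6) = e^(−9.12) · 9.12^6/6! ≈ 0.0875.

0.0875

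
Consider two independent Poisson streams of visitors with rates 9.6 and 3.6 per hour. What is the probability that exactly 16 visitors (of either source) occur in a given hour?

Independent Poisson processes superpose: combined rate λ = 9.6 + 3.6 = 13.2 per hour.
So μ = 13.2.
P(N = 16) = e^(−13.2) · 13.2^16/16! ≈ 0.0751.

0.0751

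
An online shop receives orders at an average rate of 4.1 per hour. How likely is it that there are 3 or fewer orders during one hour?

0.4142

With mean μ = 4.1 per hour,
P(N ≤ 3) = Σ_{j=0}^{3} e^(−μ) μ^j/j! ≈ 0.4142.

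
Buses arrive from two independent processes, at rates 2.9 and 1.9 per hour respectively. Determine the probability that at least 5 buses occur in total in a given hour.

0.5237

Independent Poisson processes superpose: combined rate λ = 2.9 + 1.9 = 4.8 per hour.
So μ = 4.8.
P(N ≥ 5) = 1 − P(N ≤ 4) ≈ 0.5237.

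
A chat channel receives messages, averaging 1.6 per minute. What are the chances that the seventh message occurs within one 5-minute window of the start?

Over the interval, μ = 1.6 × 5 = 8 (a 5-minute window = 5 minutes).
The seventh arrival falls in the interval iff at least 7 events occur there: P(S_7 ≤ t) = P(N ≥ 7) = 1 − P(N ≤ 6) ≈ 0.6866.

0.6866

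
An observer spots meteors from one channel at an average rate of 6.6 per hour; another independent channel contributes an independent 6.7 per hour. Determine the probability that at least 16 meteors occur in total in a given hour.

Independent Poisson processes superpose: combined rate λ = 6.6 + 6.7 = 13.3 per hour.
So μ = 13.3.
P(N ≥ 16) = 1 − P(N ≤ 15) ≈ 0.2635.

0.2635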